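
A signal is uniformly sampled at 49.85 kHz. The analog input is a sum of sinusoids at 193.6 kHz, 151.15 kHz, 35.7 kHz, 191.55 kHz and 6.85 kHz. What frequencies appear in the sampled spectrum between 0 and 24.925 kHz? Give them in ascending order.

1.6 kHz, 5.8 kHz, 6.85 kHz, 7.85 kHz, 14.15 kHz

fs/2 = 24.925 kHz.
193.6 kHz mod fs = 44.05 kHz.
44.05 kHz > fs/2 = 24.925 kHz, folds to fs − 44.05 kHz = 5.8 kHz.
151.15 kHz mod fs = 1.6 kHz.
1.6 kHz ≤ fs/2 = 24.925 kHz, appears at 1.6 kHz.
35.7 kHz > fs/2 = 24.925 kHz, folds to fs − 35.7 kHz = 14.15 kHz.
191.55 kHz mod fs = 42 kHz.
42 kHz > fs/2 = 24.925 kHz, folds to fs − 42 kHz = 7.85 kHz.
6.85 kHz ≤ fs/2 = 24.925 kHz, passes unchanged.
Distinct values: {1.6 kHz, 5.8 kHz, 6.85 kHz, 7.85 kHz, 14.15 kHz}.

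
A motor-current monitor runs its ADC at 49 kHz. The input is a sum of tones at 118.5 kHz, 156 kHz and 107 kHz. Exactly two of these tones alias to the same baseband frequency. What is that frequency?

fs/2 = 24.5 kHz.
118.5 kHz mod fs = 20.5 kHz.
20.5 kHz ≤ fs/2 = 24.5 kHz, appears at 20.5 kHz.
156 kHz mod fs = 9 kHz.
9 kHz ≤ fs/2 = 24.5 kHz, appears at 9 kHz.
107 kHz mod fs = 9 kHz.
9 kHz ≤ fs/2 = 24.5 kHz, appears at 9 kHz.
107 kHz and 156 kHz both map to 9 kHz.

9 kHz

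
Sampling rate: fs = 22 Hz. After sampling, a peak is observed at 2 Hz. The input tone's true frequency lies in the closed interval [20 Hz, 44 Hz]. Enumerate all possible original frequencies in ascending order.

Frequencies that alias to 2 Hz are k·fs ± 2 Hz for integer k ≥ 0.
k=0: 2 Hz.
k=1: 20 Hz, 24 Hz.
k=2: 42 Hz, 46 Hz.
k=3: 64 Hz, 68 Hz.
Within [20 Hz, 44 Hz]: 20 Hz, 24 Hz, 42 Hz.

20 Hz, 24 Hz, 42 Hz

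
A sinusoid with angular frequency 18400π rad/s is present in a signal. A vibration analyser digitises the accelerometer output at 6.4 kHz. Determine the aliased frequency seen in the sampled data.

2.8 kHz

ω = 18400π rad/s → f = ω/(2π) = 9200 Hz = 9.2 kHz.
9.2 kHz mod fs = 2.8 kHz.
2.8 kHz ≤ fs/2 = 3.2 kHz, appears at 2.8 kHz.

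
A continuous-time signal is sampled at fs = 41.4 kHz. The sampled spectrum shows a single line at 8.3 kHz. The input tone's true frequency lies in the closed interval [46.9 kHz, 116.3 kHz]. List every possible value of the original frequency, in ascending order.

Frequencies that alias to 8.3 kHz are k·fs ± 8.3 kHz for integer k ≥ 0.
k=0: 8.3 kHz.
k=1: 33.1 kHz, 49.7 kHz.
k=2: 74.5 kHz, 91.1 kHz.
k=3: 115.9 kHz, 132.5 kHz.
k=4: 157.3 kHz, 173.9 kHz.
Within [46.9 kHz, 116.3 kHz]: 49.7 kHz, 74.5 kHz, 91.1 kHz, 115.9 kHz.

49.7 kHz, 74.5 kHz, 91.1 kHz, 115.9 kHz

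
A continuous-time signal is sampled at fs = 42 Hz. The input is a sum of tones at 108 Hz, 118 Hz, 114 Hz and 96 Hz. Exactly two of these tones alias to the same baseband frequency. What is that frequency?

12 Hz

fs/2 = 21 Hz.
108 Hz mod fs = 24 Hz.
24 Hz > fs/2 = 21 Hz, folds to fs − 24 Hz = 18 Hz.
118 Hz mod fs = 34 Hz.
34 Hz > fs/2 = 21 Hz, folds to fs − 34 Hz = 8 Hz.
114 Hz mod fs = 30 Hz.
30 Hz > fs/2 = 21 Hz, folds to fs − 30 Hz = 12 Hz.
96 Hz mod fs = 12 Hz.
12 Hz ≤ fs/2 = 21 Hz, appears at 12 Hz.
96 Hz and 114 Hz both map to 12 Hz.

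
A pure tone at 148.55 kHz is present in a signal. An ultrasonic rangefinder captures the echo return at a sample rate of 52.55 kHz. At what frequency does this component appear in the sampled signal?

148.55 kHz mod fs = 43.45 kHz.
43.45 kHz > fs/2 = 26.275 kHz, folds to fs − 43.45 kHz = 9.1 kHz.

9.1 kHz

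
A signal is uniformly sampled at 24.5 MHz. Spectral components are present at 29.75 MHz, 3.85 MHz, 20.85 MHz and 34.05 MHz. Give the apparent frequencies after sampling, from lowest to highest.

3.65 MHz, 3.85 MHz, 5.25 MHz, 9.55 MHz

fs/2 = 12.25 MHz.
29.75 MHz mod fs = 5.25 MHz.
5.25 MHz ≤ fs/2 = 12.25 MHz, appears at 5.25 MHz.
3.85 MHz ≤ fs/2 = 12.25 MHz, passes unchanged.
20.85 MHz > fs/2 = 12.25 MHz, folds to fs − 20.85 MHz = 3.65 MHz.
34.05 MHz mod fs = 9.55 MHz.
9.55 MHz ≤ fs/2 = 12.25 MHz, appears at 9.55 MHz.
Distinct values: {3.65 MHz, 3.85 MHz, 5.25 MHz, 9.55 MHz}.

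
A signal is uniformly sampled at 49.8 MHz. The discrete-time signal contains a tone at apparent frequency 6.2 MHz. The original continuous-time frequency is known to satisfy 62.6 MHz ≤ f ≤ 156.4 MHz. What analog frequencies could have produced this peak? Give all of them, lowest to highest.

Frequencies that alias to 6.2 MHz are k·fs ± 6.2 MHz for integer k ≥ 0.
k=0: 6.2 MHz.
k=1: 43.6 MHz, 56 MHz.
k=2: 93.4 MHz, 105.8 MHz.
k=3: 143.2 MHz, 155.6 MHz.
k=4: 193 MHz, 205.4 MHz.
Within [62.6 MHz, 156.4 MHz]: 93.4 MHz, 105.8 MHz, 143.2 MHz, 155.6 MHz.

93.4 MHz, 105.8 MHz, 143.2 MHz, 155.6 MHz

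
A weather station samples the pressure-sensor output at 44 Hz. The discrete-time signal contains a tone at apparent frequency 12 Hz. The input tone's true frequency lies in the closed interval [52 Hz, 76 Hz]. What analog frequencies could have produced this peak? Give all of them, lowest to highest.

56 Hz, 76 Hz

Frequencies that alias to 12 Hz are k·fs ± 12 Hz for integer k ≥ 0.
k=0: 12 Hz.
k=1: 32 Hz, 56 Hz.
k=2: 76 Hz, 100 Hz.
k=3: 120 Hz, 144 Hz.
Within [52 Hz, 76 Hz]: 56 Hz, 76 Hz.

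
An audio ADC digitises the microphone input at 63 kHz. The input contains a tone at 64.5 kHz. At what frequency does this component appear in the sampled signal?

64.5 kHz mod fs = 1.5 kHz.
1.5 kHz ≤ fs/2 = 31.5 kHz, appears at 1.5 kHz.

1.5 kHz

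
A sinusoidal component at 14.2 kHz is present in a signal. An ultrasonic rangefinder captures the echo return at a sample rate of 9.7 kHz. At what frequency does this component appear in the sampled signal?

14.2 kHz mod fs = 4.5 kHz.
4.5 kHz ≤ fs/2 = 4.85 kHz, appears at 4.5 kHz.

4.5 kHz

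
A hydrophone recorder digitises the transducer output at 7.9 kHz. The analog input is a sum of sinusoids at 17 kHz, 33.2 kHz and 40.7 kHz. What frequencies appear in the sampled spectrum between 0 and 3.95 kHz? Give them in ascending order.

fs/2 = 3.95 kHz.
17 kHz mod fs = 1.2 kHz.
1.2 kHz ≤ fs/2 = 3.95 kHz, appears at 1.2 kHz.
33.2 kHz mod fs = 1.6 kHz.
1.6 kHz ≤ fs/2 = 3.95 kHz, appears at 1.6 kHz.
40.7 kHz mod fs = 1.2 kHz.
1.2 kHz ≤ fs/2 = 3.95 kHz, appears at 1.2 kHz.
Distinct values: {1.2 kHz, 1.6 kHz}.

1.2 kHz, 1.6 kHz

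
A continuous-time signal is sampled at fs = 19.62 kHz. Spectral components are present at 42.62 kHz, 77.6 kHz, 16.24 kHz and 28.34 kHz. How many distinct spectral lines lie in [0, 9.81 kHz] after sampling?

fs/2 = 9.81 kHz.
42.62 kHz mod fs = 3.38 kHz.
3.38 kHz ≤ fs/2 = 9.81 kHz, appears at 3.38 kHz.
77.6 kHz mod fs = 18.74 kHz.
18.74 kHz > fs/2 = 9.81 kHz, folds to fs − 18.74 kHz = 0.88 kHz.
16.24 kHz > fs/2 = 9.81 kHz, folds to fs − 16.24 kHz = 3.38 kHz.
28.34 kHz mod fs = 8.72 kHz.
8.72 kHz ≤ fs/2 = 9.81 kHz, appears at 8.72 kHz.
Distinct values: {0.88 kHz, 3.38 kHz, 8.72 kHz} → 3.

3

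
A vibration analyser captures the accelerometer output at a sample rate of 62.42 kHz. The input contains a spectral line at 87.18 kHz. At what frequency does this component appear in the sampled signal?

87.18 kHz mod fs = 24.76 kHz.
24.76 kHz ≤ fs/2 = 31.21 kHz, appears at 24.76 kHz.

24.76 kHz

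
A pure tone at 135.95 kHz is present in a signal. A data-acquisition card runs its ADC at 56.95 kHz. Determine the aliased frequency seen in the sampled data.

22.05 kHz

135.95 kHz mod fs = 22.05 kHz.
22.05 kHz ≤ fs/2 = 28.475 kHz, appears at 22.05 kHz.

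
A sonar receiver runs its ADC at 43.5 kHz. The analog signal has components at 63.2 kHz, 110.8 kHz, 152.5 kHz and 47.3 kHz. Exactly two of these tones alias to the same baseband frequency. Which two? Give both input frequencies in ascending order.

fs/2 = 21.75 kHz.
63.2 kHz mod fs = 19.7 kHz.
19.7 kHz ≤ fs/2 = 21.75 kHz, appears at 19.7 kHz.
110.8 kHz mod fs = 23.8 kHz.
23.8 kHz > fs/2 = 21.75 kHz, folds to fs − 23.8 kHz = 19.7 kHz.
152.5 kHz mod fs = 22 kHz.
22 kHz > fs/2 = 21.75 kHz, folds to fs − 22 kHz = 21.5 kHz.
47.3 kHz mod fs = 3.8 kHz.
3.8 kHz ≤ fs/2 = 21.75 kHz, appears at 3.8 kHz.
63.2 kHz and 110.8 kHz both map to 19.7 kHz.

63.2 kHz, 110.8 kHz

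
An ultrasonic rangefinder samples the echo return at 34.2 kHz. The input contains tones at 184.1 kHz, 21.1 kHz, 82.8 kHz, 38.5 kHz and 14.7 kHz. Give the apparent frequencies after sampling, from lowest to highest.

4.3 kHz, 13.1 kHz, 14.4 kHz, 14.7 kHz

fs/2 = 17.1 kHz.
184.1 kHz mod fs = 13.1 kHz.
13.1 kHz ≤ fs/2 = 17.1 kHz, appears at 13.1 kHz.
21.1 kHz > fs/2 = 17.1 kHz, folds to fs − 21.1 kHz = 13.1 kHz.
82.8 kHz mod fs = 14.4 kHz.
14.4 kHz ≤ fs/2 = 17.1 kHz, appears at 14.4 kHz.
38.5 kHz mod fs = 4.3 kHz.
4.3 kHz ≤ fs/2 = 17.1 kHz, appears at 4.3 kHz.
14.7 kHz ≤ fs/2 = 17.1 kHz, passes unchanged.
Distinct values: {4.3 kHz, 13.1 kHz, 14.4 kHz, 14.7 kHz}.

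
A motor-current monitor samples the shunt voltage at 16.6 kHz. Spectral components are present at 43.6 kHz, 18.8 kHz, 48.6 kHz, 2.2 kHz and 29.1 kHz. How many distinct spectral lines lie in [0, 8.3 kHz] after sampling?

fs/2 = 8.3 kHz.
43.6 kHz mod fs = 10.4 kHz.
10.4 kHz > fs/2 = 8.3 kHz, folds to fs − 10.4 kHz = 6.2 kHz.
18.8 kHz mod fs = 2.2 kHz.
2.2 kHz ≤ fs/2 = 8.3 kHz, appears at 2.2 kHz.
48.6 kHz mod fs = 15.4 kHz.
15.4 kHz > fs/2 = 8.3 kHz, folds to fs − 15.4 kHz = 1.2 kHz.
2.2 kHz ≤ fs/2 = 8.3 kHz, passes unchanged.
29.1 kHz mod fs = 12.5 kHz.
12.5 kHz > fs/2 = 8.3 kHz, folds to fs − 12.5 kHz = 4.1 kHz.
Distinct values: {1.2 kHz, 2.2 kHz, 4.1 kHz, 6.2 kHz} → 4.

4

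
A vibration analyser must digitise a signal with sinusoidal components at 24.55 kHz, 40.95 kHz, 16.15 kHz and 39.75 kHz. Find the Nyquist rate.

Highest-frequency component: 40.95 kHz.
Nyquist rate = 2 × 40.95 kHz = 81.9 kHz.

81.9 kHz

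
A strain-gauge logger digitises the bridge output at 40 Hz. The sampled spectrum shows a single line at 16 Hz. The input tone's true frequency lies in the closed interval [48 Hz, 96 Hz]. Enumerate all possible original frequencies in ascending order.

Frequencies that alias to 16 Hz are k·fs ± 16 Hz for integer k ≥ 0.
k=0: 16 Hz.
k=1: 24 Hz, 56 Hz.
k=2: 64 Hz, 96 Hz.
k=3: 104 Hz, 136 Hz.
Within [48 Hz, 96 Hz]: 56 Hz, 64 Hz, 96 Hz.

56 Hz, 64 Hz, 96 Hz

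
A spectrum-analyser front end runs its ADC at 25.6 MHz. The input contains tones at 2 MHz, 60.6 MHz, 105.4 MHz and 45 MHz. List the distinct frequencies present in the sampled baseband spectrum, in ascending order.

fs/2 = 12.8 MHz.
2 MHz ≤ fs/2 = 12.8 MHz, passes unchanged.
60.6 MHz mod fs = 9.4 MHz.
9.4 MHz ≤ fs/2 = 12.8 MHz, appears at 9.4 MHz.
105.4 MHz mod fs = 3 MHz.
3 MHz ≤ fs/2 = 12.8 MHz, appears at 3 MHz.
45 MHz mod fs = 19.4 MHz.
19.4 MHz > fs/2 = 12.8 MHz, folds to fs − 19.4 MHz = 6.2 MHz.
Distinct values: {2 MHz, 3 MHz, 6.2 MHz, 9.4 MHz}.

2 MHz, 3 MHz, 6.2 MHz, 9.4 MHz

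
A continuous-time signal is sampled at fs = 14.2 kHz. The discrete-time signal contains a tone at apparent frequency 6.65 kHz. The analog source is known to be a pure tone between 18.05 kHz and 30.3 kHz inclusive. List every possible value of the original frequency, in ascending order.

Frequencies that alias to 6.65 kHz are k·fs ± 6.65 kHz for integer k ≥ 0.
k=0: 6.65 kHz.
k=1: 7.55 kHz, 20.85 kHz.
k=2: 21.75 kHz, 35.05 kHz.
k=3: 35.95 kHz, 49.25 kHz.
Within [18.05 kHz, 30.3 kHz]: 20.85 kHz, 21.75 kHz.

20.85 kHz, 21.75 kHz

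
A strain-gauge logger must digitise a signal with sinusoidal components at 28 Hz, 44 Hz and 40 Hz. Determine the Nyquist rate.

88 Hz

Highest-frequency component: 44 Hz.
Nyquist rate = 2 × 44 Hz = 88 Hz.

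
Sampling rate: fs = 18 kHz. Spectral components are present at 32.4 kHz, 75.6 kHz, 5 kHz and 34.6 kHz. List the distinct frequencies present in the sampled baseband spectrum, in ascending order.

fs/2 = 9 kHz.
32.4 kHz mod fs = 14.4 kHz.
14.4 kHz > fs/2 = 9 kHz, folds to fs − 14.4 kHz = 3.6 kHz.
75.6 kHz mod fs = 3.6 kHz.
3.6 kHz ≤ fs/2 = 9 kHz, appears at 3.6 kHz.
5 kHz ≤ fs/2 = 9 kHz, passes unchanged.
34.6 kHz mod fs = 16.6 kHz.
16.6 kHz > fs/2 = 9 kHz, folds to fs − 16.6 kHz = 1.4 kHz.
Distinct values: {1.4 kHz, 3.6 kHz, 5 kHz}.

1.4 kHz, 3.6 kHz, 5 kHz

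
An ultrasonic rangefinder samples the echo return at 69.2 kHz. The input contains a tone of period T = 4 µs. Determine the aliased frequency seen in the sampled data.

T = 4 µs → f = 1/T = 250 kHz.
250 kHz mod fs = 42.4 kHz.
42.4 kHz > fs/2 = 34.6 kHz, folds to fs − 42.4 kHz = 26.8 kHz.

26.8 kHz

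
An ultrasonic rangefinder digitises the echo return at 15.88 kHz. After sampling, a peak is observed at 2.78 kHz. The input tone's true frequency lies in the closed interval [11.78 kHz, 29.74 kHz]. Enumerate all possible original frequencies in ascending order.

13.1 kHz, 18.66 kHz, 28.98 kHz

Frequencies that alias to 2.78 kHz are k·fs ± 2.78 kHz for integer k ≥ 0.
k=0: 2.78 kHz.
k=1: 13.1 kHz, 18.66 kHz.
k=2: 28.98 kHz, 34.54 kHz.
k=3: 44.86 kHz, 50.42 kHz.
Within [11.78 kHz, 29.74 kHz]: 13.1 kHz, 18.66 kHz, 28.98 kHz.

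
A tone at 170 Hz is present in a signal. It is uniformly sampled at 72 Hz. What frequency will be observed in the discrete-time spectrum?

170 Hz mod fs = 26 Hz.
26 Hz ≤ fs/2 = 36 Hz, appears at 26 Hz.

26 Hz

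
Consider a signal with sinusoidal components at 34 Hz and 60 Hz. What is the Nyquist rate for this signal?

Highest-frequency component: 60 Hz.
Nyquist rate = 2 × 60 Hz = 120 Hz.

120 Hz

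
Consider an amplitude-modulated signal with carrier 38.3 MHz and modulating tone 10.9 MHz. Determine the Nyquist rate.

98.4 MHz

AM sidebands sit at fc ± fm = 27.4 MHz and 49.2 MHz.
Highest-frequency component: 49.2 MHz.
Nyquist rate = 2 × 49.2 MHz = 98.4 MHz.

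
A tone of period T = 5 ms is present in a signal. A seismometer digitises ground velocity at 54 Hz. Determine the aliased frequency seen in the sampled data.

16 Hz

T = 5 ms → f = 1/T = 200 Hz.
200 Hz mod fs = 38 Hz.
38 Hz > fs/2 = 27 Hz, folds to fs − 38 Hz = 16 Hz.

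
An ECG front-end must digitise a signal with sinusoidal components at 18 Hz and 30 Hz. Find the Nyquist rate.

60 Hz

Highest-frequency component: 30 Hz.
Nyquist rate = 2 × 30 Hz = 60 Hz.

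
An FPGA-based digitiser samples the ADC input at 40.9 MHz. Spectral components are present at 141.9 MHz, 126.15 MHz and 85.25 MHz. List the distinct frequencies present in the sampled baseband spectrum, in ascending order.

fs/2 = 20.45 MHz.
141.9 MHz mod fs = 19.2 MHz.
19.2 MHz ≤ fs/2 = 20.45 MHz, appears at 19.2 MHz.
126.15 MHz mod fs = 3.45 MHz.
3.45 MHz ≤ fs/2 = 20.45 MHz, appears at 3.45 MHz.
85.25 MHz mod fs = 3.45 MHz.
3.45 MHz ≤ fs/2 = 20.45 MHz, appears at 3.45 MHz.
Distinct values: {3.45 MHz, 19.2 MHz}.

3.45 MHz, 19.2 MHz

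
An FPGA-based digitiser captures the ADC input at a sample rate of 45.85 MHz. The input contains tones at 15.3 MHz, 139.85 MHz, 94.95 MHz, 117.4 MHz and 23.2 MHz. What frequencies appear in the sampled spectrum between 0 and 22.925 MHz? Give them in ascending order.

2.3 MHz, 3.25 MHz, 15.3 MHz, 20.15 MHz, 22.65 MHz

fs/2 = 22.925 MHz.
15.3 MHz ≤ fs/2 = 22.925 MHz, passes unchanged.
139.85 MHz mod fs = 2.3 MHz.
2.3 MHz ≤ fs/2 = 22.925 MHz, appears at 2.3 MHz.
94.95 MHz mod fs = 3.25 MHz.
3.25 MHz ≤ fs/2 = 22.925 MHz, appears at 3.25 MHz.
117.4 MHz mod fs = 25.7 MHz.
25.7 MHz > fs/2 = 22.925 MHz, folds to fs − 25.7 MHz = 20.15 MHz.
23.2 MHz > fs/2 = 22.925 MHz, folds to fs − 23.2 MHz = 22.65 MHz.
Distinct values: {2.3 MHz, 3.25 MHz, 15.3 MHz, 20.15 MHz, 22.65 MHz}.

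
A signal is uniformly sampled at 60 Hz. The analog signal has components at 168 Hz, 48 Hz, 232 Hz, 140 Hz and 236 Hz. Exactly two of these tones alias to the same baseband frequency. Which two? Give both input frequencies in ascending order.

fs/2 = 30 Hz.
168 Hz mod fs = 48 Hz.
48 Hz > fs/2 = 30 Hz, folds to fs − 48 Hz = 12 Hz.
48 Hz > fs/2 = 30 Hz, folds to fs − 48 Hz = 12 Hz.
232 Hz mod fs = 52 Hz.
52 Hz > fs/2 = 30 Hz, folds to fs − 52 Hz = 8 Hz.
140 Hz mod fs = 20 Hz.
20 Hz ≤ fs/2 = 30 Hz, appears at 20 Hz.
236 Hz mod fs = 56 Hz.
56 Hz > fs/2 = 30 Hz, folds to fs − 56 Hz = 4 Hz.
48 Hz and 168 Hz both map to 12 Hz.

48 Hz, 168 Hz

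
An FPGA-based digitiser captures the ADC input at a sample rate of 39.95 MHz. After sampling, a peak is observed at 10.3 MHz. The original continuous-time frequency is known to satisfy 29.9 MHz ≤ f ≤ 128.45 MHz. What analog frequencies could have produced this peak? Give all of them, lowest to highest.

Frequencies that alias to 10.3 MHz are k·fs ± 10.3 MHz for integer k ≥ 0.
k=0: 10.3 MHz.
k=1: 29.65 MHz, 50.25 MHz.
k=2: 69.6 MHz, 90.2 MHz.
k=3: 109.55 MHz, 130.15 MHz.
k=4: 149.5 MHz, 170.1 MHz.
Within [29.9 MHz, 128.45 MHz]: 50.25 MHz, 69.6 MHz, 90.2 MHz, 109.55 MHz.

50.25 MHz, 69.6 MHz, 90.2 MHz, 109.55 MHz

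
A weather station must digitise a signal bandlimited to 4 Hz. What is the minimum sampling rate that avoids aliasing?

Nyquist rate = 2 × 4 Hz = 8 Hz.

8 Hz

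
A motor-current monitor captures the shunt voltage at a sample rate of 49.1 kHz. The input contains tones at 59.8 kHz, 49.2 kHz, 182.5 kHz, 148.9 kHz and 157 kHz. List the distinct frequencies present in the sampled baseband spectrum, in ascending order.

0.1 kHz, 1.6 kHz, 9.7 kHz, 10.7 kHz, 13.9 kHz

fs/2 = 24.55 kHz.
59.8 kHz mod fs = 10.7 kHz.
10.7 kHz ≤ fs/2 = 24.55 kHz, appears at 10.7 kHz.
49.2 kHz mod fs = 0.1 kHz.
0.1 kHz ≤ fs/2 = 24.55 kHz, appears at 0.1 kHz.
182.5 kHz mod fs = 35.2 kHz.
35.2 kHz > fs/2 = 24.55 kHz, folds to fs − 35.2 kHz = 13.9 kHz.
148.9 kHz mod fs = 1.6 kHz.
1.6 kHz ≤ fs/2 = 24.55 kHz, appears at 1.6 kHz.
157 kHz mod fs = 9.7 kHz.
9.7 kHz ≤ fs/2 = 24.55 kHz, appears at 9.7 kHz.
Distinct values: {0.1 kHz, 1.6 kHz, 9.7 kHz, 10.7 kHz, 13.9 kHz}.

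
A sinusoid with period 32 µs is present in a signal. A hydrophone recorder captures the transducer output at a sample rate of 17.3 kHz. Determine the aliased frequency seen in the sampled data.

3.35 kHz

T = 32 µs → f = 1/T = 31.25 kHz.
31.25 kHz mod fs = 13.95 kHz.
13.95 kHz > fs/2 = 8.65 kHz, folds to fs − 13.95 kHz = 3.35 kHz.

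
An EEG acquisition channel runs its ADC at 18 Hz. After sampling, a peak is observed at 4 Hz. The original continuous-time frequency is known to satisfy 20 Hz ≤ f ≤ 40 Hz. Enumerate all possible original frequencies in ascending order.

22 Hz, 32 Hz, 40 Hz

Frequencies that alias to 4 Hz are k·fs ± 4 Hz for integer k ≥ 0.
k=0: 4 Hz.
k=1: 14 Hz, 22 Hz.
k=2: 32 Hz, 40 Hz.
k=3: 50 Hz, 58 Hz.
Within [20 Hz, 40 Hz]: 22 Hz, 32 Hz, 40 Hz.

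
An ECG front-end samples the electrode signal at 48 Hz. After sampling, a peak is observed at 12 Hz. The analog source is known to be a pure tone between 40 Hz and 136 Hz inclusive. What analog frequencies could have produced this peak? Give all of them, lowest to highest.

Frequencies that alias to 12 Hz are k·fs ± 12 Hz for integer k ≥ 0.
k=0: 12 Hz.
k=1: 36 Hz, 60 Hz.
k=2: 84 Hz, 108 Hz.
k=3: 132 Hz, 156 Hz.
k=4: 180 Hz, 204 Hz.
Within [40 Hz, 136 Hz]: 60 Hz, 84 Hz, 108 Hz, 132 Hz.

60 Hz, 84 Hz, 108 Hz, 132 Hz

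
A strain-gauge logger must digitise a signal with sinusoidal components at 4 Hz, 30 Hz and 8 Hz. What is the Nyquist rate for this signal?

Highest-frequency component: 30 Hz.
Nyquist rate = 2 × 30 Hz = 60 Hz.

60 Hz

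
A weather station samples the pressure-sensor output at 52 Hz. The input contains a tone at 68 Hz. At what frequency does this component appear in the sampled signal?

68 Hz mod fs = 16 Hz.
16 Hz ≤ fs/2 = 26 Hz, appears at 16 Hz.

16 Hz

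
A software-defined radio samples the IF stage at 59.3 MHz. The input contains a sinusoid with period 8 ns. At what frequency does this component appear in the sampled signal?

T = 8 ns → f = 1/T = 125 MHz.
125 MHz mod fs = 6.4 MHz.
6.4 MHz ≤ fs/2 = 29.65 MHz, appears at 6.4 MHz.

6.4 MHz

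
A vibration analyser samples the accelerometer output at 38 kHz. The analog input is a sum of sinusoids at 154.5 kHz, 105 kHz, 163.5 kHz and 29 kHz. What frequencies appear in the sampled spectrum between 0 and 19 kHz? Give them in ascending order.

2.5 kHz, 9 kHz, 11.5 kHz

fs/2 = 19 kHz.
154.5 kHz mod fs = 2.5 kHz.
2.5 kHz ≤ fs/2 = 19 kHz, appears at 2.5 kHz.
105 kHz mod fs = 29 kHz.
29 kHz > fs/2 = 19 kHz, folds to fs − 29 kHz = 9 kHz.
163.5 kHz mod fs = 11.5 kHz.
11.5 kHz ≤ fs/2 = 19 kHz, appears at 11.5 kHz.
29 kHz > fs/2 = 19 kHz, folds to fs − 29 kHz = 9 kHz.
Distinct values: {2.5 kHz, 9 kHz, 11.5 kHz}.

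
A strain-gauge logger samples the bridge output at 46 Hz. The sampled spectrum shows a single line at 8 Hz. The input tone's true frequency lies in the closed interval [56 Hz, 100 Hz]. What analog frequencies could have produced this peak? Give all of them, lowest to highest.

Frequencies that alias to 8 Hz are k·fs ± 8 Hz for integer k ≥ 0.
k=0: 8 Hz.
k=1: 38 Hz, 54 Hz.
k=2: 84 Hz, 100 Hz.
k=3: 130 Hz, 146 Hz.
Within [56 Hz, 100 Hz]: 84 Hz, 100 Hz.

84 Hz, 100 Hz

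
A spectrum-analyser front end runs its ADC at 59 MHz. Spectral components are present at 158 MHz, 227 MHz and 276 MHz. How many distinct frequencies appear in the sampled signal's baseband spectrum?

2

fs/2 = 29.5 MHz.
158 MHz mod fs = 40 MHz.
40 MHz > fs/2 = 29.5 MHz, folds to fs − 40 MHz = 19 MHz.
227 MHz mod fs = 50 MHz.
50 MHz > fs/2 = 29.5 MHz, folds to fs − 50 MHz = 9 MHz.
276 MHz mod fs = 40 MHz.
40 MHz > fs/2 = 29.5 MHz, folds to fs − 40 MHz = 19 MHz.
Distinct values: {9 MHz, 19 MHz} → 2.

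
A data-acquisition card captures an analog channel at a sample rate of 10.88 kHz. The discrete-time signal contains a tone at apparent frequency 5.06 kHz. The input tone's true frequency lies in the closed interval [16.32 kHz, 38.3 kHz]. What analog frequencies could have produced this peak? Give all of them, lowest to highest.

16.7 kHz, 26.82 kHz, 27.58 kHz, 37.7 kHz

Frequencies that alias to 5.06 kHz are k·fs ± 5.06 kHz for integer k ≥ 0.
k=0: 5.06 kHz.
k=1: 5.82 kHz, 15.94 kHz.
k=2: 16.7 kHz, 26.82 kHz.
k=3: 27.58 kHz, 37.7 kHz.
k=4: 38.46 kHz, 48.58 kHz.
Within [16.32 kHz, 38.3 kHz]: 16.7 kHz, 26.82 kHz, 27.58 kHz, 37.7 kHz.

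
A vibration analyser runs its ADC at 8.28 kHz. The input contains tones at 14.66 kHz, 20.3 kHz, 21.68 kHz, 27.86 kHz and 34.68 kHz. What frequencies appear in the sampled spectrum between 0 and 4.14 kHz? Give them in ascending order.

1.56 kHz, 1.9 kHz, 3.02 kHz, 3.16 kHz, 3.74 kHz

fs/2 = 4.14 kHz.
14.66 kHz mod fs = 6.38 kHz.
6.38 kHz > fs/2 = 4.14 kHz, folds to fs − 6.38 kHz = 1.9 kHz.
20.3 kHz mod fs = 3.74 kHz.
3.74 kHz ≤ fs/2 = 4.14 kHz, appears at 3.74 kHz.
21.68 kHz mod fs = 5.12 kHz.
5.12 kHz > fs/2 = 4.14 kHz, folds to fs − 5.12 kHz = 3.16 kHz.
27.86 kHz mod fs = 3.02 kHz.
3.02 kHz ≤ fs/2 = 4.14 kHz, appears at 3.02 kHz.
34.68 kHz mod fs = 1.56 kHz.
1.56 kHz ≤ fs/2 = 4.14 kHz, appears at 1.56 kHz.
Distinct values: {1.56 kHz, 1.9 kHz, 3.02 kHz, 3.16 kHz, 3.74 kHz}.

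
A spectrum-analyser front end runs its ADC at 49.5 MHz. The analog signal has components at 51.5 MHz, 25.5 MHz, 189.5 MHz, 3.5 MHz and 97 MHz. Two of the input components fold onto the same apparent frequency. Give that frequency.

fs/2 = 24.75 MHz.
51.5 MHz mod fs = 2 MHz.
2 MHz ≤ fs/2 = 24.75 MHz, appears at 2 MHz.
25.5 MHz > fs/2 = 24.75 MHz, folds to fs − 25.5 MHz = 24 MHz.
189.5 MHz mod fs = 41 MHz.
41 MHz > fs/2 = 24.75 MHz, folds to fs − 41 MHz = 8.5 MHz.
3.5 MHz ≤ fs/2 = 24.75 MHz, passes unchanged.
97 MHz mod fs = 47.5 MHz.
47.5 MHz > fs/2 = 24.75 MHz, folds to fs − 47.5 MHz = 2 MHz.
51.5 MHz and 97 MHz both map to 2 MHz.

2 MHz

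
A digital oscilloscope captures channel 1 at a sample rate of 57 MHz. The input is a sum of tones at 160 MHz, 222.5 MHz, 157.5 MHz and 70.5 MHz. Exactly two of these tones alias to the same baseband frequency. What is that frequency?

fs/2 = 28.5 MHz.
160 MHz mod fs = 46 MHz.
46 MHz > fs/2 = 28.5 MHz, folds to fs − 46 MHz = 11 MHz.
222.5 MHz mod fs = 51.5 MHz.
51.5 MHz > fs/2 = 28.5 MHz, folds to fs − 51.5 MHz = 5.5 MHz.
157.5 MHz mod fs = 43.5 MHz.
43.5 MHz > fs/2 = 28.5 MHz, folds to fs − 43.5 MHz = 13.5 MHz.
70.5 MHz mod fs = 13.5 MHz.
13.5 MHz ≤ fs/2 = 28.5 MHz, appears at 13.5 MHz.
70.5 MHz and 157.5 MHz both map to 13.5 MHz.

13.5 MHz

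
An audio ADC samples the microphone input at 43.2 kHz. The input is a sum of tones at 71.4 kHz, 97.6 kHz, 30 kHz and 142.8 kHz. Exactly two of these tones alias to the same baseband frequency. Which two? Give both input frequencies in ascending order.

30 kHz, 142.8 kHz

fs/2 = 21.6 kHz.
71.4 kHz mod fs = 28.2 kHz.
28.2 kHz > fs/2 = 21.6 kHz, folds to fs − 28.2 kHz = 15 kHz.
97.6 kHz mod fs = 11.2 kHz.
11.2 kHz ≤ fs/2 = 21.6 kHz, appears at 11.2 kHz.
30 kHz > fs/2 = 21.6 kHz, folds to fs − 30 kHz = 13.2 kHz.
142.8 kHz mod fs = 13.2 kHz.
13.2 kHz ≤ fs/2 = 21.6 kHz, appears at 13.2 kHz.
30 kHz and 142.8 kHz both map to 13.2 kHz.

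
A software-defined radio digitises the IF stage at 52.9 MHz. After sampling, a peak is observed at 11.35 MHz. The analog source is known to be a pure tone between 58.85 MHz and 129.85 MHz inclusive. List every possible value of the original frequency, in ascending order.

Frequencies that alias to 11.35 MHz are k·fs ± 11.35 MHz for integer k ≥ 0.
k=0: 11.35 MHz.
k=1: 41.55 MHz, 64.25 MHz.
k=2: 94.45 MHz, 117.15 MHz.
k=3: 147.35 MHz, 170.05 MHz.
Within [58.85 MHz, 129.85 MHz]: 64.25 MHz, 94.45 MHz, 117.15 MHz.

64.25 MHz, 94.45 MHz, 117.15 MHz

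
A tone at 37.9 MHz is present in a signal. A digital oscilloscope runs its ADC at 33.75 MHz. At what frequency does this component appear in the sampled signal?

37.9 MHz mod fs = 4.15 MHz.
4.15 MHz ≤ fs/2 = 16.875 MHz, appears at 4.15 MHz.

4.15 MHz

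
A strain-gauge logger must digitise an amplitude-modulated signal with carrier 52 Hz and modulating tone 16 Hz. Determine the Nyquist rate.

AM sidebands sit at fc ± fm = 36 Hz and 68 Hz.
Highest-frequency component: 68 Hz.
Nyquist rate = 2 × 68 Hz = 136 Hz.

136 Hz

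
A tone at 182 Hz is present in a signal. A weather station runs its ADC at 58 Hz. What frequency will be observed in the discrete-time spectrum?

8 Hz

182 Hz mod fs = 8 Hz.
8 Hz ≤ fs/2 = 29 Hz, appears at 8 Hz.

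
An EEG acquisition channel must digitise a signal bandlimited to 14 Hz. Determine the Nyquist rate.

Nyquist rate = 2 × 14 Hz = 28 Hz.

28 Hz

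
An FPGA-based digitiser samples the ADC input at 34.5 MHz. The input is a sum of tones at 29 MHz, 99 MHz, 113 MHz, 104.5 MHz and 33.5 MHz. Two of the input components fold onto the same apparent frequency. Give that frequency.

1 MHz

fs/2 = 17.25 MHz.
29 MHz > fs/2 = 17.25 MHz, folds to fs − 29 MHz = 5.5 MHz.
99 MHz mod fs = 30 MHz.
30 MHz > fs/2 = 17.25 MHz, folds to fs − 30 MHz = 4.5 MHz.
113 MHz mod fs = 9.5 MHz.
9.5 MHz ≤ fs/2 = 17.25 MHz, appears at 9.5 MHz.
104.5 MHz mod fs = 1 MHz.
1 MHz ≤ fs/2 = 17.25 MHz, appears at 1 MHz.
33.5 MHz > fs/2 = 17.25 MHz, folds to fs − 33.5 MHz = 1 MHz.
33.5 MHz and 104.5 MHz both map to 1 MHz.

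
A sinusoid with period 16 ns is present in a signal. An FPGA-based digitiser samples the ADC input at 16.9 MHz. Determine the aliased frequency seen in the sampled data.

5.1 MHz

T = 16 ns → f = 1/T = 62.5 MHz.
62.5 MHz mod fs = 11.8 MHz.
11.8 MHz > fs/2 = 8.45 MHz, folds to fs − 11.8 MHz = 5.1 MHz.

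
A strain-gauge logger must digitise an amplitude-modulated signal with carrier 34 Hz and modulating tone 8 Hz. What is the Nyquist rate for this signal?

84 Hz

AM sidebands sit at fc ± fm = 26 Hz and 42 Hz.
Highest-frequency component: 42 Hz.
Nyquist rate = 2 × 42 Hz = 84 Hz.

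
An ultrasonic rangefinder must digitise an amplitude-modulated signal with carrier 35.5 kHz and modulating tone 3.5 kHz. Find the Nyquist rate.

AM sidebands sit at fc ± fm = 32 kHz and 39 kHz.
Highest-frequency component: 39 kHz.
Nyquist rate = 2 × 39 kHz = 78 kHz.

78 kHz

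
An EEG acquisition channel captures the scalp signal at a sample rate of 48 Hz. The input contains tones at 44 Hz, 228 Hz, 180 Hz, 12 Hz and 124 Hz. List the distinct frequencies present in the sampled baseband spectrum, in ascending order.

fs/2 = 24 Hz.
44 Hz > fs/2 = 24 Hz, folds to fs − 44 Hz = 4 Hz.
228 Hz mod fs = 36 Hz.
36 Hz > fs/2 = 24 Hz, folds to fs − 36 Hz = 12 Hz.
180 Hz mod fs = 36 Hz.
36 Hz > fs/2 = 24 Hz, folds to fs − 36 Hz = 12 Hz.
12 Hz ≤ fs/2 = 24 Hz, passes unchanged.
124 Hz mod fs = 28 Hz.
28 Hz > fs/2 = 24 Hz, folds to fs − 28 Hz = 20 Hz.
Distinct values: {4 Hz, 12 Hz, 20 Hz}.

4 Hz, 12 Hz, 20 Hz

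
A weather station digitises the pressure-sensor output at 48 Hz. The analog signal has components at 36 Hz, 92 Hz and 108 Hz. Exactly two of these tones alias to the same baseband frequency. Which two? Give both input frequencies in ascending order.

36 Hz, 108 Hz

fs/2 = 24 Hz.
36 Hz > fs/2 = 24 Hz, folds to fs − 36 Hz = 12 Hz.
92 Hz mod fs = 44 Hz.
44 Hz > fs/2 = 24 Hz, folds to fs − 44 Hz = 4 Hz.
108 Hz mod fs = 12 Hz.
12 Hz ≤ fs/2 = 24 Hz, appears at 12 Hz.
36 Hz and 108 Hz both map to 12 Hz.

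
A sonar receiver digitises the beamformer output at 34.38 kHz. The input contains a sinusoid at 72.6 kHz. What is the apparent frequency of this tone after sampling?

3.84 kHz

72.6 kHz mod fs = 3.84 kHz.
3.84 kHz ≤ fs/2 = 17.19 kHz, appears at 3.84 kHz.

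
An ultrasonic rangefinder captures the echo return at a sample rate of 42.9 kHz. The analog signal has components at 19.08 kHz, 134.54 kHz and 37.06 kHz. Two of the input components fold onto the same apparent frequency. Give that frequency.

fs/2 = 21.45 kHz.
19.08 kHz ≤ fs/2 = 21.45 kHz, passes unchanged.
134.54 kHz mod fs = 5.84 kHz.
5.84 kHz ≤ fs/2 = 21.45 kHz, appears at 5.84 kHz.
37.06 kHz > fs/2 = 21.45 kHz, folds to fs − 37.06 kHz = 5.84 kHz.
37.06 kHz and 134.54 kHz both map to 5.84 kHz.

5.84 kHz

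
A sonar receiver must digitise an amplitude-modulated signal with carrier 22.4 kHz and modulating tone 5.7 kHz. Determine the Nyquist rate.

56.2 kHz

AM sidebands sit at fc ± fm = 16.7 kHz and 28.1 kHz.
Highest-frequency component: 28.1 kHz.
Nyquist rate = 2 × 28.1 kHz = 56.2 kHz.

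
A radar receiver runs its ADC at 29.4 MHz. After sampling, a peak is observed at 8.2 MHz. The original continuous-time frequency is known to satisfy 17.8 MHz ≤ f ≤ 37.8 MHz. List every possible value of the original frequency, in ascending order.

21.2 MHz, 37.6 MHz

Frequencies that alias to 8.2 MHz are k·fs ± 8.2 MHz for integer k ≥ 0.
k=0: 8.2 MHz.
k=1: 21.2 MHz, 37.6 MHz.
k=2: 50.6 MHz, 67 MHz.
Within [17.8 MHz, 37.8 MHz]: 21.2 MHz, 37.6 MHz.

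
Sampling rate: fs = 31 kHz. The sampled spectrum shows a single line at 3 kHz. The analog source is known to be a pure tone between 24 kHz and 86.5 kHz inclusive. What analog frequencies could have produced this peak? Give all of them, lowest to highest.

Frequencies that alias to 3 kHz are k·fs ± 3 kHz for integer k ≥ 0.
k=0: 3 kHz.
k=1: 28 kHz, 34 kHz.
k=2: 59 kHz, 65 kHz.
k=3: 90 kHz, 96 kHz.
Within [24 kHz, 86.5 kHz]: 28 kHz, 34 kHz, 59 kHz, 65 kHz.

28 kHz, 34 kHz, 59 kHz, 65 kHz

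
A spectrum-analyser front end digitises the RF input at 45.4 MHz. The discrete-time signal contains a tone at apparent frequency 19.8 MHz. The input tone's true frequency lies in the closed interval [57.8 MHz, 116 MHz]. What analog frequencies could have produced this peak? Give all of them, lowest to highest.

65.2 MHz, 71 MHz, 110.6 MHz

Frequencies that alias to 19.8 MHz are k·fs ± 19.8 MHz for integer k ≥ 0.
k=0: 19.8 MHz.
k=1: 25.6 MHz, 65.2 MHz.
k=2: 71 MHz, 110.6 MHz.
k=3: 116.4 MHz, 156 MHz.
Within [57.8 MHz, 116 MHz]: 65.2 MHz, 71 MHz, 110.6 MHz.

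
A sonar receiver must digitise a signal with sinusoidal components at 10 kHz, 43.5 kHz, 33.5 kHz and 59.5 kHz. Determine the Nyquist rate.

Highest-frequency component: 59.5 kHz.
Nyquist rate = 2 × 59.5 kHz = 119 kHz.

119 kHz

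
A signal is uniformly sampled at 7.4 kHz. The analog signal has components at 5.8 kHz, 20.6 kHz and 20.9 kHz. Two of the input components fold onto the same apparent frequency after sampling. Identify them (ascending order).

fs/2 = 3.7 kHz.
5.8 kHz > fs/2 = 3.7 kHz, folds to fs − 5.8 kHz = 1.6 kHz.
20.6 kHz mod fs = 5.8 kHz.
5.8 kHz > fs/2 = 3.7 kHz, folds to fs − 5.8 kHz = 1.6 kHz.
20.9 kHz mod fs = 6.1 kHz.
6.1 kHz > fs/2 = 3.7 kHz, folds to fs − 6.1 kHz = 1.3 kHz.
5.8 kHz and 20.6 kHz both map to 1.6 kHz.

5.8 kHz, 20.6 kHz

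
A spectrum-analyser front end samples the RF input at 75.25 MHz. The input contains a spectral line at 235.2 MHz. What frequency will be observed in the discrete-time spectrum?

235.2 MHz mod fs = 9.45 MHz.
9.45 MHz ≤ fs/2 = 37.625 MHz, appears at 9.45 MHz.

9.45 MHz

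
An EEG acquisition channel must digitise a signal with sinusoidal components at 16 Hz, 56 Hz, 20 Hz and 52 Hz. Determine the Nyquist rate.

Highest-frequency component: 56 Hz.
Nyquist rate = 2 × 56 Hz = 112 Hz.

112 Hz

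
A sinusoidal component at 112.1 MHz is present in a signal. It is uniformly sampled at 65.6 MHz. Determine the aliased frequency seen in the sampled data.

19.1 MHz

112.1 MHz mod fs = 46.5 MHz.
46.5 MHz > fs/2 = 32.8 MHz, folds to fs − 46.5 MHz = 19.1 MHz.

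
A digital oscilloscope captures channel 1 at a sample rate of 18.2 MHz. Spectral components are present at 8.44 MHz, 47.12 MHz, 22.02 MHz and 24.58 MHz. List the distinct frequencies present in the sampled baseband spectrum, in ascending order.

3.82 MHz, 6.38 MHz, 7.48 MHz, 8.44 MHz

fs/2 = 9.1 MHz.
8.44 MHz ≤ fs/2 = 9.1 MHz, passes unchanged.
47.12 MHz mod fs = 10.72 MHz.
10.72 MHz > fs/2 = 9.1 MHz, folds to fs − 10.72 MHz = 7.48 MHz.
22.02 MHz mod fs = 3.82 MHz.
3.82 MHz ≤ fs/2 = 9.1 MHz, appears at 3.82 MHz.
24.58 MHz mod fs = 6.38 MHz.
6.38 MHz ≤ fs/2 = 9.1 MHz, appears at 6.38 MHz.
Distinct values: {3.82 MHz, 6.38 MHz, 7.48 MHz, 8.44 MHz}.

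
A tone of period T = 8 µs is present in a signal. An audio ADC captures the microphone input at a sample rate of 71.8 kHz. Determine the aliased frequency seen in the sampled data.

T = 8 µs → f = 1/T = 125 kHz.
125 kHz mod fs = 53.2 kHz.
53.2 kHz > fs/2 = 35.9 kHz, folds to fs − 53.2 kHz = 18.6 kHz.

18.6 kHz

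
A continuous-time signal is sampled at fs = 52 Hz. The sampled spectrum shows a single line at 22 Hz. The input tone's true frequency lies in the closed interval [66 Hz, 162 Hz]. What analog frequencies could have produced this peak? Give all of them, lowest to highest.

74 Hz, 82 Hz, 126 Hz, 134 Hz

Frequencies that alias to 22 Hz are k·fs ± 22 Hz for integer k ≥ 0.
k=0: 22 Hz.
k=1: 30 Hz, 74 Hz.
k=2: 82 Hz, 126 Hz.
k=3: 134 Hz, 178 Hz.
k=4: 186 Hz, 230 Hz.
Within [66 Hz, 162 Hz]: 74 Hz, 82 Hz, 126 Hz, 134 Hz.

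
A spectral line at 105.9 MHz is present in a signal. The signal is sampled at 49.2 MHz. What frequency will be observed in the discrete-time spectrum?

105.9 MHz mod fs = 7.5 MHz.
7.5 MHz ≤ fs/2 = 24.6 MHz, appears at 7.5 MHz.

7.5 MHz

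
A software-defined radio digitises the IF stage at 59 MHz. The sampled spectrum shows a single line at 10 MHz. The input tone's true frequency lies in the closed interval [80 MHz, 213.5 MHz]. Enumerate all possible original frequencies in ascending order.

Frequencies that alias to 10 MHz are k·fs ± 10 MHz for integer k ≥ 0.
k=0: 10 MHz.
k=1: 49 MHz, 69 MHz.
k=2: 108 MHz, 128 MHz.
k=3: 167 MHz, 187 MHz.
k=4: 226 MHz, 246 MHz.
Within [80 MHz, 213.5 MHz]: 108 MHz, 128 MHz, 167 MHz, 187 MHz.

108 MHz, 128 MHz, 167 MHz, 187 MHz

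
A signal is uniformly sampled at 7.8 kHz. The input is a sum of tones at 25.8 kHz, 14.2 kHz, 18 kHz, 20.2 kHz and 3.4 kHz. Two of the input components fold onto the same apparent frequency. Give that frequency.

2.4 kHz

fs/2 = 3.9 kHz.
25.8 kHz mod fs = 2.4 kHz.
2.4 kHz ≤ fs/2 = 3.9 kHz, appears at 2.4 kHz.
14.2 kHz mod fs = 6.4 kHz.
6.4 kHz > fs/2 = 3.9 kHz, folds to fs − 6.4 kHz = 1.4 kHz.
18 kHz mod fs = 2.4 kHz.
2.4 kHz ≤ fs/2 = 3.9 kHz, appears at 2.4 kHz.
20.2 kHz mod fs = 4.6 kHz.
4.6 kHz > fs/2 = 3.9 kHz, folds to fs − 4.6 kHz = 3.2 kHz.
3.4 kHz ≤ fs/2 = 3.9 kHz, passes unchanged.
18 kHz and 25.8 kHz both map to 2.4 kHz.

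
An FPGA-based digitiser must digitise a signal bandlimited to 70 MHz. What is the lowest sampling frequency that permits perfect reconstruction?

140 MHz

Nyquist rate = 2 × 70 MHz = 140 MHz.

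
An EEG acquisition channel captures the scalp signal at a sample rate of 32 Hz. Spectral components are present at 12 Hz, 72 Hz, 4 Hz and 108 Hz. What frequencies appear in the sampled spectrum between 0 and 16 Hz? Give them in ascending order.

fs/2 = 16 Hz.
12 Hz ≤ fs/2 = 16 Hz, passes unchanged.
72 Hz mod fs = 8 Hz.
8 Hz ≤ fs/2 = 16 Hz, appears at 8 Hz.
4 Hz ≤ fs/2 = 16 Hz, passes unchanged.
108 Hz mod fs = 12 Hz.
12 Hz ≤ fs/2 = 16 Hz, appears at 12 Hz.
Distinct values: {4 Hz, 8 Hz, 12 Hz}.

4 Hz, 8 Hz, 12 Hz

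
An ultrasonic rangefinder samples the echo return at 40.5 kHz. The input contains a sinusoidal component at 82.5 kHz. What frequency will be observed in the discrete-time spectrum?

1.5 kHz

82.5 kHz mod fs = 1.5 kHz.
1.5 kHz ≤ fs/2 = 20.25 kHz, appears at 1.5 kHz.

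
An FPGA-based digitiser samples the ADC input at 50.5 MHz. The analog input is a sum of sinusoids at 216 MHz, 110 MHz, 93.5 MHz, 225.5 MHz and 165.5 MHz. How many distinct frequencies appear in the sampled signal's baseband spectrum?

4

fs/2 = 25.25 MHz.
216 MHz mod fs = 14 MHz.
14 MHz ≤ fs/2 = 25.25 MHz, appears at 14 MHz.
110 MHz mod fs = 9 MHz.
9 MHz ≤ fs/2 = 25.25 MHz, appears at 9 MHz.
93.5 MHz mod fs = 43 MHz.
43 MHz > fs/2 = 25.25 MHz, folds to fs − 43 MHz = 7.5 MHz.
225.5 MHz mod fs = 23.5 MHz.
23.5 MHz ≤ fs/2 = 25.25 MHz, appears at 23.5 MHz.
165.5 MHz mod fs = 14 MHz.
14 MHz ≤ fs/2 = 25.25 MHz, appears at 14 MHz.
Distinct values: {7.5 MHz, 9 MHz, 14 MHz, 23.5 MHz} → 4.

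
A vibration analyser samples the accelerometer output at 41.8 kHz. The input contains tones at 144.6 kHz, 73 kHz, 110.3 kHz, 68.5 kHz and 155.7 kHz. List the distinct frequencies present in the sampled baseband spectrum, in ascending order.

10.6 kHz, 11.5 kHz, 15.1 kHz, 19.2 kHz

fs/2 = 20.9 kHz.
144.6 kHz mod fs = 19.2 kHz.
19.2 kHz ≤ fs/2 = 20.9 kHz, appears at 19.2 kHz.
73 kHz mod fs = 31.2 kHz.
31.2 kHz > fs/2 = 20.9 kHz, folds to fs − 31.2 kHz = 10.6 kHz.
110.3 kHz mod fs = 26.7 kHz.
26.7 kHz > fs/2 = 20.9 kHz, folds to fs − 26.7 kHz = 15.1 kHz.
68.5 kHz mod fs = 26.7 kHz.
26.7 kHz > fs/2 = 20.9 kHz, folds to fs − 26.7 kHz = 15.1 kHz.
155.7 kHz mod fs = 30.3 kHz.
30.3 kHz > fs/2 = 20.9 kHz, folds to fs − 30.3 kHz = 11.5 kHz.
Distinct values: {10.6 kHz, 11.5 kHz, 15.1 kHz, 19.2 kHz}.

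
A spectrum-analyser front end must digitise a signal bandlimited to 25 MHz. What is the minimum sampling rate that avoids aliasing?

50 MHz

Nyquist rate = 2 × 25 MHz = 50 MHz.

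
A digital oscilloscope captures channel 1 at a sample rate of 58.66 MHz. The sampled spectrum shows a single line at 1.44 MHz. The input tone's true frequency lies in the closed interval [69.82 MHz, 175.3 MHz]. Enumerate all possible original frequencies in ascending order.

115.88 MHz, 118.76 MHz, 174.54 MHz

Frequencies that alias to 1.44 MHz are k·fs ± 1.44 MHz for integer k ≥ 0.
k=0: 1.44 MHz.
k=1: 57.22 MHz, 60.1 MHz.
k=2: 115.88 MHz, 118.76 MHz.
k=3: 174.54 MHz, 177.42 MHz.
k=4: 233.2 MHz, 236.08 MHz.
Within [69.82 MHz, 175.3 MHz]: 115.88 MHz, 118.76 MHz, 174.54 MHz.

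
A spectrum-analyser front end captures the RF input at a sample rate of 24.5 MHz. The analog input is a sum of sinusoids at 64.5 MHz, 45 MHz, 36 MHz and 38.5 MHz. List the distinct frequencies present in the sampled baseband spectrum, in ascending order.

fs/2 = 12.25 MHz.
64.5 MHz mod fs = 15.5 MHz.
15.5 MHz > fs/2 = 12.25 MHz, folds to fs − 15.5 MHz = 9 MHz.
45 MHz mod fs = 20.5 MHz.
20.5 MHz > fs/2 = 12.25 MHz, folds to fs − 20.5 MHz = 4 MHz.
36 MHz mod fs = 11.5 MHz.
11.5 MHz ≤ fs/2 = 12.25 MHz, appears at 11.5 MHz.
38.5 MHz mod fs = 14 MHz.
14 MHz > fs/2 = 12.25 MHz, folds to fs − 14 MHz = 10.5 MHz.
Distinct values: {4 MHz, 9 MHz, 10.5 MHz, 11.5 MHz}.

4 MHz, 9 MHz, 10.5 MHz, 11.5 MHz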